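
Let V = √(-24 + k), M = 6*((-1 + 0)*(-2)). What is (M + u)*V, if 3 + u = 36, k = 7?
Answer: 45*I*√17 ≈ 185.54*I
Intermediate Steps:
M = 12 (M = 6*(-1*(-2)) = 6*2 = 12)
u = 33 (u = -3 + 36 = 33)
V = I*√17 (V = √(-24 + 7) = √(-17) = I*√17 ≈ 4.1231*I)
(M + u)*V = (12 + 33)*(I*√17) = 45*(I*√17) = 45*I*√17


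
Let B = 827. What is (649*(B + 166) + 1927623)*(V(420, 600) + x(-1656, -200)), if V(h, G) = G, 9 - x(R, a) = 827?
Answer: -560713440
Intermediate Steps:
x(R, a) = -818 (x(R, a) = 9 - 1*827 = 9 - 827 = -818)
(649*(B + 166) + 1927623)*(V(420, 600) + x(-1656, -200)) = (649*(827 + 166) + 1927623)*(600 - 818) = (649*993 + 1927623)*(-218) = (644457 + 1927623)*(-218) = 2572080*(-218) = -560713440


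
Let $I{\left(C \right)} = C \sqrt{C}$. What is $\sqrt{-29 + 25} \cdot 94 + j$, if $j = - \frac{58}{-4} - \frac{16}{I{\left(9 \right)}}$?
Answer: $\frac{751}{54} + 188 i \approx 13.907 + 188.0 i$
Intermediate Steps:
$I{\left(C \right)} = C^{\frac{3}{2}}$
$j = \frac{751}{54}$ ($j = - \frac{58}{-4} - \frac{16}{9^{\frac{3}{2}}} = \left(-58\right) \left(- \frac{1}{4}\right) - \frac{16}{27} = \frac{29}{2} - \frac{16}{27} = \frac{751}{54} \approx 13.907$)
$\sqrt{-29 + 25} \cdot 94 + j = \sqrt{-29 + 25} \cdot 94 + \frac{751}{54} = \sqrt{-4} \cdot 94 + \frac{751}{54} = 2 i 94 + \frac{751}{54} = 188 i + \frac{751}{54} = \frac{751}{54} + 188 i$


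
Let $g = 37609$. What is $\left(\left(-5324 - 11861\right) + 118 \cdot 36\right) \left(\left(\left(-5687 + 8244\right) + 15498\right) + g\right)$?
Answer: $-720125168$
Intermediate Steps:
$\left(\left(-5324 - 11861\right) + 118 \cdot 36\right) \left(\left(\left(-5687 + 8244\right) + 15498\right) + g\right) = \left(\left(-5324 - 11861\right) + 118 \cdot 36\right) \left(\left(\left(-5687 + 8244\right) + 15498\right) + 37609\right) = \left(-17185 + 4248\right) \left(\left(2557 + 15498\right) + 37609\right) = - 12937 \left(18055 + 37609\right) = \left(-12937\right) 55664 = -720125168$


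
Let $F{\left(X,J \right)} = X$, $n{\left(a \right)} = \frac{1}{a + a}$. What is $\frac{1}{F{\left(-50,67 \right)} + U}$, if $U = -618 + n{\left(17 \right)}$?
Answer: $- \frac{34}{22711} \approx -0.0014971$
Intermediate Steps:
$n{\left(a \right)} = \frac{1}{2 a}$
$U = - \frac{21011}{34}$ ($U = -618 + \frac{1}{2 \cdot 17} = -618 + \frac{1}{2} \cdot \frac{1}{17} = -618 + \frac{1}{34} = - \frac{21011}{34} \approx -617.97$)
$\frac{1}{F{\left(-50,67 \right)} + U} = \frac{1}{-50 - \frac{21011}{34}} = \frac{1}{- \frac{22711}{34}} = - \frac{34}{22711}$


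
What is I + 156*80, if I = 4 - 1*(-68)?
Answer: 12552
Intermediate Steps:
I = 72 (I = 4 + 68 = 72)
I + 156*80 = 72 + 156*80 = 72 + 12480 = 12552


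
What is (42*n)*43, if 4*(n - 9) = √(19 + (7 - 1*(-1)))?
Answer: 16254 + 2709*√3/2 ≈ 18600.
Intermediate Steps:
n = 9 + 3*√3/4 (n = 9 + √(19 + (7 - 1*(-1)))/4 = 9 + √(19 + (7 + 1))/4 = 9 + √(19 + 8)/4 = 9 + √27/4 = 9 + (3*√3)/4 = 9 + 3*√3/4 ≈ 10.299)
(42*n)*43 = (42*(9 + 3*√3/4))*43 = (378 + 63*√3/2)*43 = 16254 + 2709*√3/2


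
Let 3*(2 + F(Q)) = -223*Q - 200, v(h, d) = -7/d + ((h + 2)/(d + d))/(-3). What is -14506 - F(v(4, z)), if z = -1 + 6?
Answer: -218344/15 ≈ -14556.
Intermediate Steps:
z = 5
v(h, d) = -7/d - (2 + h)/(6*d) (v(h, d) = -7/d + ((2 + h)/((2*d)))*(-⅓) = -7/d + ((2 + h)*(1/(2*d)))*(-⅓) = -7/d + ((2 + h)/(2*d))*(-⅓) = -7/d - (2 + h)/(6*d))
F(Q) = -206/3 - 223*Q/3 (F(Q) = -2 + (-223*Q - 200)/3 = -2 + (-200 - 223*Q)/3 = -2 + (-200/3 - 223*Q/3) = -206/3 - 223*Q/3)
-14506 - F(v(4, z)) = -14506 - (-206/3 - 223*(-44 - 1*4)/(18*5)) = -14506 - (-206/3 - 223*(-44 - 4)/(18*5)) = -14506 - (-206/3 - 223*(-48)/(18*5)) = -14506 - (-206/3 - 223/3*(-8/5)) = -14506 - (-206/3 + 1784/15) = -14506 - 1*754/15 = -14506 - 754/15 = -218344/15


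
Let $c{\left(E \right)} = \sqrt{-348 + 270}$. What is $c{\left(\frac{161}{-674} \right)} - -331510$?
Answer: $331510 + i \sqrt{78} \approx 3.3151 \cdot 10^{5} + 8.8318 i$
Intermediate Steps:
$c{\left(E \right)} = i \sqrt{78}$ ($c{\left(E \right)} = \sqrt{-78} = i \sqrt{78}$)
$c{\left(\frac{161}{-674} \right)} - -331510 = i \sqrt{78} - -331510 = i \sqrt{78} + 331510 = 331510 + i \sqrt{78}$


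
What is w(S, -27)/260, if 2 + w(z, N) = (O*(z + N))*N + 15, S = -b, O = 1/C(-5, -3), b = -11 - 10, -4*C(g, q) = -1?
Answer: 661/260 ≈ 2.5423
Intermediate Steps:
C(g, q) = ¼ (C(g, q) = -¼*(-1) = ¼)
b = -21
O = 4 (O = 1/(¼) = 4)
S = 21 (S = -1*(-21) = 21)
w(z, N) = 13 + N*(4*N + 4*z) (w(z, N) = -2 + ((4*(z + N))*N + 15) = -2 + ((4*(N + z))*N + 15) = -2 + ((4*N + 4*z)*N + 15) = -2 + (N*(4*N + 4*z) + 15) = -2 + (15 + N*(4*N + 4*z)) = 13 + N*(4*N + 4*z))
w(S, -27)/260 = (13 + 4*(-27)² + 4*(-27)*21)/260 = (13 + 4*729 - 2268)*(1/260) = (13 + 2916 - 2268)*(1/260) = 661*(1/260) = 661/260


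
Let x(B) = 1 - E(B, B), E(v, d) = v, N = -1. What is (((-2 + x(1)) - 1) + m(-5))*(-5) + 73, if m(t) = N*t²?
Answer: 213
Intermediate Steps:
x(B) = 1 - B
m(t) = -t²
(((-2 + x(1)) - 1) + m(-5))*(-5) + 73 = (((-2 + (1 - 1*1)) - 1) - 1*(-5)²)*(-5) + 73 = (((-2 + (1 - 1)) - 1) - 1*25)*(-5) + 73 = (((-2 + 0) - 1) - 25)*(-5) + 73 = ((-2 - 1) - 25)*(-5) + 73 = (-3 - 25)*(-5) + 73 = -28*(-5) + 73 = 140 + 73 = 213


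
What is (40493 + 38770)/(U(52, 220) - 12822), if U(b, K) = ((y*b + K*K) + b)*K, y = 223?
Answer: 26421/4399246 ≈ 0.0060058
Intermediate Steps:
U(b, K) = K*(K² + 224*b) (U(b, K) = ((223*b + K*K) + b)*K = ((223*b + K²) + b)*K = ((K² + 223*b) + b)*K = (K² + 224*b)*K = K*(K² + 224*b))
(40493 + 38770)/(U(52, 220) - 12822) = (40493 + 38770)/(220*(220² + 224*52) - 12822) = 79263/(220*(48400 + 11648) - 12822) = 79263/(220*60048 - 12822) = 79263/(13210560 - 12822) = 79263/13197738 = 79263*(1/13197738) = 26421/4399246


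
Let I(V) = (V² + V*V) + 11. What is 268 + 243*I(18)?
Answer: 160405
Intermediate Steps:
I(V) = 11 + 2*V² (I(V) = (V² + V²) + 11 = 2*V² + 11 = 11 + 2*V²)
268 + 243*I(18) = 268 + 243*(11 + 2*18²) = 268 + 243*(11 + 2*324) = 268 + 243*(11 + 648) = 268 + 243*659 = 268 + 160137 = 160405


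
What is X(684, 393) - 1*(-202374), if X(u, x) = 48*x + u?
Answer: 221922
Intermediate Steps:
X(u, x) = u + 48*x
X(684, 393) - 1*(-202374) = (684 + 48*393) - 1*(-202374) = (684 + 18864) + 202374 = 19548 + 202374 = 221922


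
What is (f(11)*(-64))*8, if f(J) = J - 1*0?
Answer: -5632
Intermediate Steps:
f(J) = J (f(J) = J + 0 = J)
(f(11)*(-64))*8 = (11*(-64))*8 = -704*8 = -5632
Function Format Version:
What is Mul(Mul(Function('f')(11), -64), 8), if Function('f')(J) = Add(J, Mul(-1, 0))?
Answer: -5632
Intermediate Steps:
Function('f')(J) = J (Function('f')(J) = Add(J, 0) = J)
Mul(Mul(Function('f')(11), -64), 8) = Mul(Mul(11, -64), 8) = Mul(-704, 8) = -5632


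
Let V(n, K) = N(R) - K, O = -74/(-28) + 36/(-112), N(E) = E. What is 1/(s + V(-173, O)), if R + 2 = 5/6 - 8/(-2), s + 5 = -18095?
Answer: -84/1520357 ≈ -5.5250e-5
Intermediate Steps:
s = -18100 (s = -5 - 18095 = -18100)
R = 17/6 (R = -2 + (5/6 - 8/(-2)) = -2 + (5*(⅙) - 8*(-½)) = -2 + (⅚ + 4) = -2 + 29/6 = 17/6 ≈ 2.8333)
O = 65/28 (O = -74*(-1/28) + 36*(-1/112) = 37/14 - 9/28 = 65/28 ≈ 2.3214)
V(n, K) = 17/6 - K
1/(s + V(-173, O)) = 1/(-18100 + (17/6 - 1*65/28)) = 1/(-18100 + (17/6 - 65/28)) = 1/(-18100 + 43/84) = 1/(-1520357/84) = -84/1520357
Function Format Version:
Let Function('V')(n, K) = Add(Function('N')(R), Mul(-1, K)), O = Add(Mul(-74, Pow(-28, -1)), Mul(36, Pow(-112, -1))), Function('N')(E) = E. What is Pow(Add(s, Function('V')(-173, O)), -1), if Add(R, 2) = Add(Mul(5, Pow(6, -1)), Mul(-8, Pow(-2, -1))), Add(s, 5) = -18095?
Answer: Rational(-84, 1520357) ≈ -5.5250e-5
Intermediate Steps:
s = -18100 (s = Add(-5, -18095) = -18100)
R = Rational(17, 6) (R = Add(-2, Add(Mul(5, Pow(6, -1)), Mul(-8, Pow(-2, -1)))) = Add(-2, Add(Mul(5, Rational(1, 6)), Mul(-8, Rational(-1, 2)))) = Add(-2, Add(Rational(5, 6), 4)) = Add(-2, Rational(29, 6)) = Rational(17, 6) ≈ 2.8333)
O = Rational(65, 28) (O = Add(Mul(-74, Rational(-1, 28)), Mul(36, Rational(-1, 112))) = Add(Rational(37, 14), Rational(-9, 28)) = Rational(65, 28) ≈ 2.3214)
Function('V')(n, K) = Add(Rational(17, 6), Mul(-1, K))
Pow(Add(s, Function('V')(-173, O)), -1) = Pow(Add(-18100, Add(Rational(17, 6), Mul(-1, Rational(65, 28)))), -1) = Pow(Add(-18100, Add(Rational(17, 6), Rational(-65, 28))), -1) = Pow(Add(-18100, Rational(43, 84)), -1) = Pow(Rational(-1520357, 84), -1) = Rational(-84, 1520357)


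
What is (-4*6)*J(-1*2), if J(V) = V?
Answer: 48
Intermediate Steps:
(-4*6)*J(-1*2) = (-4*6)*(-1*2) = -24*(-2) = 48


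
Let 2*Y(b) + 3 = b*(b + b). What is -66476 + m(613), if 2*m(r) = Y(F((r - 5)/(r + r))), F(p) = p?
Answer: -99919422651/1503076 ≈ -66477.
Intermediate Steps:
Y(b) = -3/2 + b**2 (Y(b) = -3/2 + (b*(b + b))/2 = -3/2 + (b*(2*b))/2 = -3/2 + (2*b**2)/2 = -3/2 + b**2)
m(r) = -3/4 + (-5 + r)**2/(8*r**2) (m(r) = (-3/2 + ((r - 5)/(r + r))**2)/2 = (-3/2 + ((-5 + r)/((2*r)))**2)/2 = (-3/2 + ((-5 + r)*(1/(2*r)))**2)/2 = (-3/2 + ((-5 + r)/(2*r))**2)/2 = (-3/2 + (-5 + r)**2/(4*r**2))/2 = -3/4 + (-5 + r)**2/(8*r**2))
-66476 + m(613) = -66476 + (-3/4 + (1/8)*(-5 + 613)**2/613**2) = -66476 + (-3/4 + (1/8)*(1/375769)*608**2) = -66476 + (-3/4 + (1/8)*(1/375769)*369664) = -66476 + (-3/4 + 46208/375769) = -66476 - 942475/1503076 = -99919422651/1503076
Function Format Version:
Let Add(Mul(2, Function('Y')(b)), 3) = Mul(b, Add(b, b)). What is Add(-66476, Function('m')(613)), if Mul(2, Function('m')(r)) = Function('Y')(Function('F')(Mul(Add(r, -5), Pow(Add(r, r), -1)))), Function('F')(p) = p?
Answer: Rational(-99919422651, 1503076) ≈ -66477.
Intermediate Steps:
Function('Y')(b) = Add(Rational(-3, 2), Pow(b, 2)) (Function('Y')(b) = Add(Rational(-3, 2), Mul(Rational(1, 2), Mul(b, Add(b, b)))) = Add(Rational(-3, 2), Mul(Rational(1, 2), Mul(b, Mul(2, b)))) = Add(Rational(-3, 2), Mul(Rational(1, 2), Mul(2, Pow(b, 2)))) = Add(Rational(-3, 2), Pow(b, 2)))
Function('m')(r) = Add(Rational(-3, 4), Mul(Rational(1, 8), Pow(r, -2), Pow(Add(-5, r), 2))) (Function('m')(r) = Mul(Rational(1, 2), Add(Rational(-3, 2), Pow(Mul(Add(r, -5), Pow(Add(r, r), -1)), 2))) = Mul(Rational(1, 2), Add(Rational(-3, 2), Pow(Mul(Add(-5, r), Pow(Mul(2, r), -1)), 2))) = Mul(Rational(1, 2), Add(Rational(-3, 2), Pow(Mul(Add(-5, r), Mul(Rational(1, 2), Pow(r, -1))), 2))) = Mul(Rational(1, 2), Add(Rational(-3, 2), Pow(Mul(Rational(1, 2), Pow(r, -1), Add(-5, r)), 2))) = Mul(Rational(1, 2), Add(Rational(-3, 2), Mul(Rational(1, 4), Pow(r, -2), Pow(Add(-5, r), 2)))) = Add(Rational(-3, 4), Mul(Rational(1, 8), Pow(r, -2), Pow(Add(-5, r), 2))))
Add(-66476, Function('m')(613)) = Add(-66476, Add(Rational(-3, 4), Mul(Rational(1, 8), Pow(613, -2), Pow(Add(-5, 613), 2)))) = Add(-66476, Add(Rational(-3, 4), Mul(Rational(1, 8), Rational(1, 375769), Pow(608, 2)))) = Add(-66476, Add(Rational(-3, 4), Mul(Rational(1, 8), Rational(1, 375769), 369664))) = Add(-66476, Add(Rational(-3, 4), Rational(46208, 375769))) = Add(-66476, Rational(-942475, 1503076)) = Rational(-99919422651, 1503076)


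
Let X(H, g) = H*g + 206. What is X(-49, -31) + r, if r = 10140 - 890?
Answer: 10975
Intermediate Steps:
X(H, g) = 206 + H*g
r = 9250
X(-49, -31) + r = (206 - 49*(-31)) + 9250 = (206 + 1519) + 9250 = 1725 + 9250 = 10975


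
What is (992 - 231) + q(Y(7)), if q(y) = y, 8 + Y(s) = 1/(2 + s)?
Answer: 6778/9 ≈ 753.11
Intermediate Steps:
Y(s) = -8 + 1/(2 + s)
(992 - 231) + q(Y(7)) = (992 - 231) + (-15 - 8*7)/(2 + 7) = 761 + (-15 - 56)/9 = 761 + (⅑)*(-71) = 761 - 71/9 = 6778/9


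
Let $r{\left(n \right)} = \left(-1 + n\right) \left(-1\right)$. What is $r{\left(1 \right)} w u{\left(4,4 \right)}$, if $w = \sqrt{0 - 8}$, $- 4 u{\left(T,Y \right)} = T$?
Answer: $0$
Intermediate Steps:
$r{\left(n \right)} = 1 - n$
$u{\left(T,Y \right)} = - \frac{T}{4}$
$w = 2 i \sqrt{2}$ ($w = \sqrt{-8} = 2 i \sqrt{2} \approx 2.8284 i$)
$r{\left(1 \right)} w u{\left(4,4 \right)} = \left(1 - 1\right) 2 i \sqrt{2} \left(\left(- \frac{1}{4}\right) 4\right) = \left(1 - 1\right) 2 i \sqrt{2} \left(-1\right) = 0 \cdot 2 i \sqrt{2} \left(-1\right) = 0 \left(-1\right) = 0$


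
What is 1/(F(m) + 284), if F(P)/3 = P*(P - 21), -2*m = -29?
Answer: ⅘ ≈ 0.80000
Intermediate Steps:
m = 29/2 (m = -½*(-29) = 29/2 ≈ 14.500)
F(P) = 3*P*(-21 + P) (F(P) = 3*(P*(P - 21)) = 3*(P*(-21 + P)) = 3*P*(-21 + P))
1/(F(m) + 284) = 1/(3*(29/2)*(-21 + 29/2) + 284) = 1/(3*(29/2)*(-13/2) + 284) = 1/(-1131/4 + 284) = 1/(5/4) = ⅘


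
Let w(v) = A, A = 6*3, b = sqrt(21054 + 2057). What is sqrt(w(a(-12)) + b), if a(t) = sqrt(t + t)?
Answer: sqrt(18 + 11*sqrt(191)) ≈ 13.039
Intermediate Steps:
b = 11*sqrt(191) (b = sqrt(23111) = 11*sqrt(191) ≈ 152.02)
A = 18
a(t) = sqrt(2)*sqrt(t) (a(t) = sqrt(2*t) = sqrt(2)*sqrt(t))
w(v) = 18
sqrt(w(a(-12)) + b) = sqrt(18 + 11*sqrt(191))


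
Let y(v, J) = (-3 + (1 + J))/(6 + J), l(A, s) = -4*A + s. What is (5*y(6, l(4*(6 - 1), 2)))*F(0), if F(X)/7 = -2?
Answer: -700/9 ≈ -77.778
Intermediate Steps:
F(X) = -14 (F(X) = 7*(-2) = -14)
l(A, s) = s - 4*A
y(v, J) = (-2 + J)/(6 + J)
(5*y(6, l(4*(6 - 1), 2)))*F(0) = (5*((-2 + (2 - 16*(6 - 1)))/(6 + (2 - 16*(6 - 1)))))*(-14) = (5*((-2 + (2 - 16*5))/(6 + (2 - 16*5))))*(-14) = (5*((-2 + (2 - 4*20))/(6 + (2 - 4*20))))*(-14) = (5*((-2 + (2 - 80))/(6 + (2 - 80))))*(-14) = (5*((-2 - 78)/(6 - 78)))*(-14) = (5*(-80/(-72)))*(-14) = (5*(-1/72*(-80)))*(-14) = (5*(10/9))*(-14) = (50/9)*(-14) = -700/9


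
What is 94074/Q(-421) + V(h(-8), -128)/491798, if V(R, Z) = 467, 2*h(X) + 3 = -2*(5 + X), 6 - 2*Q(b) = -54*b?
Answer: -1927504086/232866353 ≈ -8.2773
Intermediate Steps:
Q(b) = 3 + 27*b (Q(b) = 3 - (-27)*b = 3 + 27*b)
h(X) = -13/2 - X (h(X) = -3/2 + (-2*(5 + X))/2 = -3/2 + (-10 - 2*X)/2 = -3/2 + (-5 - X) = -13/2 - X)
94074/Q(-421) + V(h(-8), -128)/491798 = 94074/(3 + 27*(-421)) + 467/491798 = 94074/(3 - 11367) + 467*(1/491798) = 94074/(-11364) + 467/491798 = 94074*(-1/11364) + 467/491798 = -15679/1894 + 467/491798 = -1927504086/232866353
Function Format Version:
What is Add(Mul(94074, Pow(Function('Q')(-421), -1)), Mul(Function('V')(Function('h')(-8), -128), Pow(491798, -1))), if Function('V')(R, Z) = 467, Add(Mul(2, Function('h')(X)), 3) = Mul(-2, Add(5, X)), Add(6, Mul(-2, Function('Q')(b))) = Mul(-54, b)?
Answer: Rational(-1927504086, 232866353) ≈ -8.2773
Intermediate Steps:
Function('Q')(b) = Add(3, Mul(27, b)) (Function('Q')(b) = Add(3, Mul(Rational(-1, 2), Mul(-54, b))) = Add(3, Mul(27, b)))
Function('h')(X) = Add(Rational(-13, 2), Mul(-1, X)) (Function('h')(X) = Add(Rational(-3, 2), Mul(Rational(1, 2), Mul(-2, Add(5, X)))) = Add(Rational(-3, 2), Mul(Rational(1, 2), Add(-10, Mul(-2, X)))) = Add(Rational(-3, 2), Add(-5, Mul(-1, X))) = Add(Rational(-13, 2), Mul(-1, X)))
Add(Mul(94074, Pow(Function('Q')(-421), -1)), Mul(Function('V')(Function('h')(-8), -128), Pow(491798, -1))) = Add(Mul(94074, Pow(Add(3, Mul(27, -421)), -1)), Mul(467, Pow(491798, -1))) = Add(Mul(94074, Pow(Add(3, -11367), -1)), Mul(467, Rational(1, 491798))) = Add(Mul(94074, Pow(-11364, -1)), Rational(467, 491798)) = Add(Mul(94074, Rational(-1, 11364)), Rational(467, 491798)) = Add(Rational(-15679, 1894), Rational(467, 491798)) = Rational(-1927504086, 232866353)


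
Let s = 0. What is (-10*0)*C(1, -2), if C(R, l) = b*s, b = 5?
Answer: 0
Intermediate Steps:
C(R, l) = 0 (C(R, l) = 5*0 = 0)
(-10*0)*C(1, -2) = -10*0*0 = 0*0 = 0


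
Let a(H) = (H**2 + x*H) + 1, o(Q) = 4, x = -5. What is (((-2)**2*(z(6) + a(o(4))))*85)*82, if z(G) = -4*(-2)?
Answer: 139400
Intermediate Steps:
z(G) = 8
a(H) = 1 + H**2 - 5*H (a(H) = (H**2 - 5*H) + 1 = 1 + H**2 - 5*H)
(((-2)**2*(z(6) + a(o(4))))*85)*82 = (((-2)**2*(8 + (1 + 4**2 - 5*4)))*85)*82 = ((4*(8 + (1 + 16 - 20)))*85)*82 = ((4*(8 - 3))*85)*82 = ((4*5)*85)*82 = (20*85)*82 = 1700*82 = 139400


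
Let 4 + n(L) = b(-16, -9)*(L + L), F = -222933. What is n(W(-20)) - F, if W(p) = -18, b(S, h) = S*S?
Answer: 213713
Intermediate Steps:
b(S, h) = S²
n(L) = -4 + 512*L (n(L) = -4 + (-16)²*(L + L) = -4 + 256*(2*L) = -4 + 512*L)
n(W(-20)) - F = (-4 + 512*(-18)) - 1*(-222933) = (-4 - 9216) + 222933 = -9220 + 222933 = 213713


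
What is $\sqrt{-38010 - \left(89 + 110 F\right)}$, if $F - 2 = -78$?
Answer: $i \sqrt{29739} \approx 172.45 i$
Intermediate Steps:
$F = -76$ ($F = 2 - 78 = -76$)
$\sqrt{-38010 - \left(89 + 110 F\right)} = \sqrt{-38010 - -8271} = \sqrt{-38010 + \left(8360 - 89\right)} = \sqrt{-38010 + 8271} = \sqrt{-29739} = i \sqrt{29739}$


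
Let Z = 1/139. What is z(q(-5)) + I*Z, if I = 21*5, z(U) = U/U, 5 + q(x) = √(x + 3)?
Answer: 244/139 ≈ 1.7554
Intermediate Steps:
q(x) = -5 + √(3 + x) (q(x) = -5 + √(x + 3) = -5 + √(3 + x))
z(U) = 1
Z = 1/139 ≈ 0.0071942
I = 105
z(q(-5)) + I*Z = 1 + 105*(1/139) = 1 + 105/139 = 244/139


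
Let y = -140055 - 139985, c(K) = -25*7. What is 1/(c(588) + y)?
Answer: -1/280215 ≈ -3.5687e-6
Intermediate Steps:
c(K) = -175
y = -280040
1/(c(588) + y) = 1/(-175 - 280040) = 1/(-280215) = -1/280215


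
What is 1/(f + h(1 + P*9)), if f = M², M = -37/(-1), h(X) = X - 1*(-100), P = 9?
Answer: 1/1551 ≈ 0.00064475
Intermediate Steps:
h(X) = 100 + X (h(X) = X + 100 = 100 + X)
M = 37 (M = -1*(-37) = 37)
f = 1369 (f = 37² = 1369)
1/(f + h(1 + P*9)) = 1/(1369 + (100 + (1 + 9*9))) = 1/(1369 + (100 + (1 + 81))) = 1/(1369 + (100 + 82)) = 1/(1369 + 182) = 1/1551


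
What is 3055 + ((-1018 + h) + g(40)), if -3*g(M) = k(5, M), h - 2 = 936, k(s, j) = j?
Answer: 8885/3 ≈ 2961.7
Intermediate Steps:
h = 938 (h = 2 + 936 = 938)
g(M) = -M/3
3055 + ((-1018 + h) + g(40)) = 3055 + ((-1018 + 938) - 1/3*40) = 3055 + (-80 - 40/3) = 3055 - 280/3 = 8885/3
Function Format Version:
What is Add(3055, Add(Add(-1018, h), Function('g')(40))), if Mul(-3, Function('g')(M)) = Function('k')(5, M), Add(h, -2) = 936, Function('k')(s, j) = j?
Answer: Rational(8885, 3) ≈ 2961.7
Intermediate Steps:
h = 938 (h = Add(2, 936) = 938)
Function('g')(M) = Mul(Rational(-1, 3), M)
Add(3055, Add(Add(-1018, h), Function('g')(40))) = Add(3055, Add(Add(-1018, 938), Mul(Rational(-1, 3), 40))) = Add(3055, Add(-80, Rational(-40, 3))) = Add(3055, Rational(-280, 3)) = Rational(8885, 3)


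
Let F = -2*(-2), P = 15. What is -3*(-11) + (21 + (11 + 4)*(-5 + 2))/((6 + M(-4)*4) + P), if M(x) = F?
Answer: 1197/37 ≈ 32.351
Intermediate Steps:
F = 4
M(x) = 4
-3*(-11) + (21 + (11 + 4)*(-5 + 2))/((6 + M(-4)*4) + P) = -3*(-11) + (21 + (11 + 4)*(-5 + 2))/((6 + 4*4) + 15) = 33 + (21 + 15*(-3))/((6 + 16) + 15) = 33 + (21 - 45)/(22 + 15) = 33 - 24/37 = 1197/37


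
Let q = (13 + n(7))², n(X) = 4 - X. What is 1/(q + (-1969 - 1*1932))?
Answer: -1/3801 ≈ -0.00026309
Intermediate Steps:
q = 100 (q = (13 + (4 - 1*7))² = (13 + (4 - 7))² = (13 - 3)² = 10² = 100)
1/(q + (-1969 - 1*1932)) = 1/(100 + (-1969 - 1*1932)) = 1/(100 + (-1969 - 1932)) = 1/(100 - 3901) = 1/(-3801) = -1/3801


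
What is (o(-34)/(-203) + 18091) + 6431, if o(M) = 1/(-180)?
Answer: 896033881/36540 ≈ 24522.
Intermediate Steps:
o(M) = -1/180
(o(-34)/(-203) + 18091) + 6431 = (-1/180/(-203) + 18091) + 6431 = (-1/180*(-1/203) + 18091) + 6431 = (1/36540 + 18091) + 6431 = 661045141/36540 + 6431 = 896033881/36540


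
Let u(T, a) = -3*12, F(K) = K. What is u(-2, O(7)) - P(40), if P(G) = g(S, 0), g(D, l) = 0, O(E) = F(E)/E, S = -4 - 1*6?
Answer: -36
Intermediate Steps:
S = -10 (S = -4 - 6 = -10)
O(E) = 1 (O(E) = E/E = 1)
P(G) = 0
u(T, a) = -36
u(-2, O(7)) - P(40) = -36 - 1*0 = -36 + 0 = -36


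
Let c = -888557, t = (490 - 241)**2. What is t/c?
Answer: -62001/888557 ≈ -0.069777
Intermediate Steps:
t = 62001 (t = 249**2 = 62001)
t/c = 62001/(-888557) = 62001*(-1/888557) = -62001/888557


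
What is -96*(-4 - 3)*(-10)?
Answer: -6720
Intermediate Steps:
-96*(-4 - 3)*(-10) = -96*(-7)*(-10) = -16*(-42)*(-10) = 672*(-10) = -6720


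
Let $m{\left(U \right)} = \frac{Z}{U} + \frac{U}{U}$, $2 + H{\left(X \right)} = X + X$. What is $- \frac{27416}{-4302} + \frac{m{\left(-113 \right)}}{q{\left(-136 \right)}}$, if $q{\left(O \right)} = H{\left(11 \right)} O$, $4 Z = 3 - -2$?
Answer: $\frac{16852202023}{2644525440} \approx 6.3725$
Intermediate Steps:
$H{\left(X \right)} = -2 + 2 X$ ($H{\left(X \right)} = -2 + \left(X + X\right) = -2 + 2 X$)
$Z = \frac{5}{4}$ ($Z = \frac{3 - -2}{4} = \frac{3 + 2}{4} = \frac{1}{4} \cdot 5 = \frac{5}{4} \approx 1.25$)
$q{\left(O \right)} = 20 O$ ($q{\left(O \right)} = \left(-2 + 2 \cdot 11\right) O = \left(-2 + 22\right) O = 20 O$)
$m{\left(U \right)} = 1 + \frac{5}{4 U}$ ($m{\left(U \right)} = \frac{5}{4 U} + \frac{U}{U} = \frac{5}{4 U} + 1 = 1 + \frac{5}{4 U}$)
$- \frac{27416}{-4302} + \frac{m{\left(-113 \right)}}{q{\left(-136 \right)}} = - \frac{27416}{-4302} + \frac{\frac{1}{-113} \left(\frac{5}{4} - 113\right)}{20 \left(-136\right)} = \left(-27416\right) \left(- \frac{1}{4302}\right) + \frac{\left(- \frac{1}{113}\right) \left(- \frac{447}{4}\right)}{-2720} = \frac{13708}{2151} + \frac{447}{452} \left(- \frac{1}{2720}\right) = \frac{13708}{2151} - \frac{447}{1229440} = \frac{16852202023}{2644525440}$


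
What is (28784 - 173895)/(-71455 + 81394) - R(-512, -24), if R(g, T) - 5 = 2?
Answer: -214684/9939 ≈ -21.600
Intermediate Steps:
R(g, T) = 7 (R(g, T) = 5 + 2 = 7)
(28784 - 173895)/(-71455 + 81394) - R(-512, -24) = (28784 - 173895)/(-71455 + 81394) - 1*7 = -145111/9939 - 7 = -214684/9939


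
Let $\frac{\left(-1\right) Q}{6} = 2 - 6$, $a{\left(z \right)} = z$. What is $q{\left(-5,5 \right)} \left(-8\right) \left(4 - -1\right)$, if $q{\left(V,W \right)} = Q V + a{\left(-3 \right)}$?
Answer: $4920$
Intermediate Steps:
$Q = 24$ ($Q = - 6 \left(2 - 6\right) = \left(-6\right) \left(-4\right) = 24$)
$q{\left(V,W \right)} = -3 + 24 V$ ($q{\left(V,W \right)} = 24 V - 3 = -3 + 24 V$)
$q{\left(-5,5 \right)} \left(-8\right) \left(4 - -1\right) = \left(-3 + 24 \left(-5\right)\right) \left(-8\right) \left(4 - -1\right) = \left(-3 - 120\right) \left(-8\right) \left(4 + 1\right) = \left(-123\right) \left(-8\right) 5 = 984 \cdot 5 = 4920$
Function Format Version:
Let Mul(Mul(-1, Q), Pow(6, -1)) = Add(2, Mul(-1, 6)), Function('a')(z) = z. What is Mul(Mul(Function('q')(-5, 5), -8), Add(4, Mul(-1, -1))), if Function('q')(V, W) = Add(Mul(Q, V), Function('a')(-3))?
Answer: 4920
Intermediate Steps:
Q = 24 (Q = Mul(-6, Add(2, Mul(-1, 6))) = Mul(-6, Add(2, -6)) = Mul(-6, -4) = 24)
Function('q')(V, W) = Add(-3, Mul(24, V)) (Function('q')(V, W) = Add(Mul(24, V), -3) = Add(-3, Mul(24, V)))
Mul(Mul(Function('q')(-5, 5), -8), Add(4, Mul(-1, -1))) = Mul(Mul(Add(-3, Mul(24, -5)), -8), Add(4, Mul(-1, -1))) = Mul(Mul(Add(-3, -120), -8), Add(4, 1)) = Mul(Mul(-123, -8), 5) = Mul(984, 5) = 4920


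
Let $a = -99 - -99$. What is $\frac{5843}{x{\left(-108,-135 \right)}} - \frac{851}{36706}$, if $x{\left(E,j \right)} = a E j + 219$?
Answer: $\frac{214286789}{8038614} \approx 26.657$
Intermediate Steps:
$a = 0$ ($a = -99 + 99 = 0$)
$x{\left(E,j \right)} = 219$ ($x{\left(E,j \right)} = 0 E j + 219 = 0 j + 219 = 0 + 219 = 219$)
$\frac{5843}{x{\left(-108,-135 \right)}} - \frac{851}{36706} = \frac{5843}{219} - \frac{851}{36706} = \frac{214286789}{8038614}$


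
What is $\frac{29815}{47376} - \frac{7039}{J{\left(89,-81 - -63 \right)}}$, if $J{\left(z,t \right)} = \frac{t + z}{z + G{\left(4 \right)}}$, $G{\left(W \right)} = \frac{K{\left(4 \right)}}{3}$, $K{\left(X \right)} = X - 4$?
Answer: $- \frac{29677573231}{3363696} \approx -8822.9$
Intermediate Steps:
$K{\left(X \right)} = -4 + X$ ($K{\left(X \right)} = X - 4 = -4 + X$)
$G{\left(W \right)} = 0$ ($G{\left(W \right)} = \frac{-4 + 4}{3} = 0 \cdot \frac{1}{3} = 0$)
$J{\left(z,t \right)} = \frac{t + z}{z}$ ($J{\left(z,t \right)} = \frac{t + z}{z + 0} = \frac{t + z}{z}$)
$\frac{29815}{47376} - \frac{7039}{J{\left(89,-81 - -63 \right)}} = \frac{29815}{47376} - \frac{7039}{\frac{1}{89} \left(\left(-81 - -63\right) + 89\right)} = 29815 \cdot \frac{1}{47376} - \frac{7039}{\frac{1}{89} \left(\left(-81 + 63\right) + 89\right)} = \frac{29815}{47376} - \frac{7039}{\frac{1}{89} \left(-18 + 89\right)} = \frac{29815}{47376} - \frac{7039}{\frac{1}{89} \cdot 71} = \frac{29815}{47376} - \frac{7039}{\frac{71}{89}} = \frac{29815}{47376} - \frac{626471}{71} = - \frac{29677573231}{3363696}$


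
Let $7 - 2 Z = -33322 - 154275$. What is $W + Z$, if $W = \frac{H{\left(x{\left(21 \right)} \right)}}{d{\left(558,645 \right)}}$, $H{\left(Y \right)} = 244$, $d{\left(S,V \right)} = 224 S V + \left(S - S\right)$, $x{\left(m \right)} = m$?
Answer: $\frac{1890575557981}{20154960} \approx 93802.0$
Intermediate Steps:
$d{\left(S,V \right)} = 224 S V$ ($d{\left(S,V \right)} = 224 S V + 0 = 224 S V$)
$W = \frac{61}{20154960}$ ($W = \frac{244}{224 \cdot 558 \cdot 645} = \frac{244}{80619840} = 244 \cdot \frac{1}{80619840} = \frac{61}{20154960} \approx 3.0266 \cdot 10^{-6}$)
$Z = 93802$ ($Z = \frac{7}{2} - \frac{-33322 - 154275}{2} = \frac{7}{2} - - \frac{187597}{2} = \frac{7}{2} + \frac{187597}{2} = 93802$)
$W + Z = \frac{61}{20154960} + 93802 = \frac{1890575557981}{20154960}$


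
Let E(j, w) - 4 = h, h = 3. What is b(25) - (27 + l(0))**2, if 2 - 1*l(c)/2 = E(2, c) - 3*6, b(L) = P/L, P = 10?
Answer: -14043/5 ≈ -2808.6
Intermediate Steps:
E(j, w) = 7 (E(j, w) = 4 + 3 = 7)
b(L) = 10/L
l(c) = 26 (l(c) = 4 - 2*(7 - 3*6) = 4 - 2*(7 - 18) = 4 - 2*(-11) = 4 + 22 = 26)
b(25) - (27 + l(0))**2 = 10/25 - (27 + 26)**2 = 10*(1/25) - 1*53**2 = 2/5 - 1*2809 = 2/5 - 2809 = -14043/5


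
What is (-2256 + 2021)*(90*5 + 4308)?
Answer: -1118130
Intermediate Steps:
(-2256 + 2021)*(90*5 + 4308) = -235*(450 + 4308) = -235*4758 = -1118130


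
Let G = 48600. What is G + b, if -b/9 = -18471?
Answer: 214839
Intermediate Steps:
b = 166239 (b = -9*(-18471) = 166239)
G + b = 48600 + 166239 = 214839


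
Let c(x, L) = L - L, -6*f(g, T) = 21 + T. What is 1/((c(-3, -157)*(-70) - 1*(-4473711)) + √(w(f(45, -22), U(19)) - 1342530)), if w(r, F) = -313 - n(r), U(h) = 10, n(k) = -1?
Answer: 1491237/6671363818121 - I*√1342842/20014091454363 ≈ 2.2353e-7 - 5.79e-11*I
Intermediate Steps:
f(g, T) = -7/2 - T/6 (f(g, T) = -(21 + T)/6 = -7/2 - T/6)
c(x, L) = 0
w(r, F) = -312 (w(r, F) = -313 - 1*(-1) = -313 + 1 = -312)
1/((c(-3, -157)*(-70) - 1*(-4473711)) + √(w(f(45, -22), U(19)) - 1342530)) = 1/((0*(-70) - 1*(-4473711)) + √(-312 - 1342530)) = 1/((0 + 4473711) + √(-1342842)) = 1/(4473711 + I*√1342842)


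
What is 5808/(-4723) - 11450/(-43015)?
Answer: -39150554/40631969 ≈ -0.96354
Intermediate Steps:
5808/(-4723) - 11450/(-43015) = 5808*(-1/4723) - 11450*(-1/43015) = -5808/4723 + 2290/8603 = -39150554/40631969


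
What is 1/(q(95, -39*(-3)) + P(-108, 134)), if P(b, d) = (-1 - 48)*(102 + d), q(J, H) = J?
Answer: -1/11469 ≈ -8.7192e-5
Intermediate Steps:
P(b, d) = -4998 - 49*d (P(b, d) = -49*(102 + d) = -4998 - 49*d)
1/(q(95, -39*(-3)) + P(-108, 134)) = 1/(95 + (-4998 - 49*134)) = 1/(95 + (-4998 - 6566)) = 1/(95 - 11564) = 1/(-11469) = -1/11469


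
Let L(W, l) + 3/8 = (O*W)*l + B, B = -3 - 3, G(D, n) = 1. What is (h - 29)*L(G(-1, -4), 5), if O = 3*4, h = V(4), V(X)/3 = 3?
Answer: -2145/2 ≈ -1072.5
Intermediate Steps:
V(X) = 9 (V(X) = 3*3 = 9)
B = -6
h = 9
O = 12
L(W, l) = -51/8 + 12*W*l (L(W, l) = -3/8 + ((12*W)*l - 6) = -3/8 + (12*W*l - 6) = -3/8 + (-6 + 12*W*l) = -51/8 + 12*W*l)
(h - 29)*L(G(-1, -4), 5) = (9 - 29)*(-51/8 + 12*1*5) = -20*(-51/8 + 60) = -20*429/8 = -2145/2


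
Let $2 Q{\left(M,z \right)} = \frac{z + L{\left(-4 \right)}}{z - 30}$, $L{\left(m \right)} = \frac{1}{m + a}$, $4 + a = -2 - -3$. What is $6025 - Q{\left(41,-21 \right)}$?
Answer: $\frac{2150851}{357} \approx 6024.8$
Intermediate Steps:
$a = -3$ ($a = -4 - -1 = -4 + \left(-2 + 3\right) = -4 + 1 = -3$)
$L{\left(m \right)} = \frac{1}{-3 + m}$ ($L{\left(m \right)} = \frac{1}{m - 3} = \frac{1}{-3 + m}$)
$Q{\left(M,z \right)} = \frac{- \frac{1}{7} + z}{2 \left(-30 + z\right)}$ ($Q{\left(M,z \right)} = \frac{\left(z + \frac{1}{-3 - 4}\right) \frac{1}{z - 30}}{2} = \frac{\left(z + \frac{1}{-7}\right) \frac{1}{-30 + z}}{2} = \frac{\left(z - \frac{1}{7}\right) \frac{1}{-30 + z}}{2} = \frac{\left(- \frac{1}{7} + z\right) \frac{1}{-30 + z}}{2} = \frac{\frac{1}{-30 + z} \left(- \frac{1}{7} + z\right)}{2} = \frac{- \frac{1}{7} + z}{2 \left(-30 + z\right)}$)
$6025 - Q{\left(41,-21 \right)} = 6025 - \frac{-1 + 7 \left(-21\right)}{14 \left(-30 - 21\right)} = 6025 - \frac{-1 - 147}{14 \left(-51\right)} = 6025 - \frac{1}{14} \left(- \frac{1}{51}\right) \left(-148\right) = 6025 - \frac{74}{357} = \frac{2150851}{357}$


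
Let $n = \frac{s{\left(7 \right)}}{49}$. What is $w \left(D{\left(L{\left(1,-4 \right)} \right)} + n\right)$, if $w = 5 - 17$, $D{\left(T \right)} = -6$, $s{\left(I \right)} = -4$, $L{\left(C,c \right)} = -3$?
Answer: $\frac{3576}{49} \approx 72.98$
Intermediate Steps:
$w = -12$ ($w = 5 - 17 = -12$)
$n = - \frac{4}{49} \approx -0.081633$
$w \left(D{\left(L{\left(1,-4 \right)} \right)} + n\right) = - 12 \left(-6 - \frac{4}{49}\right) = \left(-12\right) \left(- \frac{298}{49}\right) = \frac{3576}{49}$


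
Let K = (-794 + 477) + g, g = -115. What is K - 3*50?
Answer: -582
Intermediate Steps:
K = -432 (K = (-794 + 477) - 115 = -317 - 115 = -432)
K - 3*50 = -432 - 3*50 = -432 - 1*150 = -432 - 150 = -582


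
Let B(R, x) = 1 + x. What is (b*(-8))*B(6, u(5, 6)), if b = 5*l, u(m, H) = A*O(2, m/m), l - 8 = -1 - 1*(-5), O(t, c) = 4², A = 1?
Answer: -8160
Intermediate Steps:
O(t, c) = 16
l = 12 (l = 8 + (-1 - 1*(-5)) = 8 + (-1 + 5) = 8 + 4 = 12)
u(m, H) = 16 (u(m, H) = 1*16 = 16)
b = 60 (b = 5*12 = 60)
(b*(-8))*B(6, u(5, 6)) = (60*(-8))*(1 + 16) = -480*17 = -8160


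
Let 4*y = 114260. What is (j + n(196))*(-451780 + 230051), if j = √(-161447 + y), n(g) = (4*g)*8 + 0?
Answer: -1390684288 - 221729*I*√132882 ≈ -1.3907e+9 - 8.0827e+7*I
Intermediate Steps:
y = 28565 (y = (¼)*114260 = 28565)
n(g) = 32*g (n(g) = 32*g + 0 = 32*g)
j = I*√132882 (j = √(-161447 + 28565) = √(-132882) = I*√132882 ≈ 364.53*I)
(j + n(196))*(-451780 + 230051) = (I*√132882 + 32*196)*(-451780 + 230051) = (I*√132882 + 6272)*(-221729) = (6272 + I*√132882)*(-221729) = -1390684288 - 221729*I*√132882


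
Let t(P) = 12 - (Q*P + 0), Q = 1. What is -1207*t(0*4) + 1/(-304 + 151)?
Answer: -2216053/153 ≈ -14484.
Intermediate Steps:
t(P) = 12 - P (t(P) = 12 - (1*P + 0) = 12 - (P + 0) = 12 - P)
-1207*t(0*4) + 1/(-304 + 151) = -1207*(12 - 0*4) + 1/(-304 + 151) = -1207*(12 - 1*0) + 1/(-153) = -1207*(12 + 0) - 1/153 = -1207*12 - 1/153 = -14484 - 1/153 = -2216053/153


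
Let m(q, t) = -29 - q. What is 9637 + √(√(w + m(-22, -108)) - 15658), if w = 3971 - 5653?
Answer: 9637 + √(-15658 + I*√1689) ≈ 9637.2 + 125.13*I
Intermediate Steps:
w = -1682
9637 + √(√(w + m(-22, -108)) - 15658) = 9637 + √(√(-1682 + (-29 - 1*(-22))) - 15658) = 9637 + √(√(-1682 + (-29 + 22)) - 15658) = 9637 + √(√(-1682 - 7) - 15658) = 9637 + √(√(-1689) - 15658) = 9637 + √(I*√1689 - 15658) = 9637 + √(-15658 + I*√1689)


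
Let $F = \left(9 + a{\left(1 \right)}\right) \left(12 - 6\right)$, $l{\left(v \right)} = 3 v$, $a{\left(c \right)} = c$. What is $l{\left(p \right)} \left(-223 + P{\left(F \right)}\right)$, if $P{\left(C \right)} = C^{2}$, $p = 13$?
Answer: $131703$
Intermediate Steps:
$F = 60$ ($F = \left(9 + 1\right) \left(12 - 6\right) = 10 \cdot 6 = 60$)
$l{\left(p \right)} \left(-223 + P{\left(F \right)}\right) = 3 \cdot 13 \left(-223 + 60^{2}\right) = 39 \left(-223 + 3600\right) = 39 \cdot 3377 = 131703$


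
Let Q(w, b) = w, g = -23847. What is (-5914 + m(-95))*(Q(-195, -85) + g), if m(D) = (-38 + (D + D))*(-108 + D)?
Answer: -970575540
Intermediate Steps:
m(D) = (-108 + D)*(-38 + 2*D) (m(D) = (-38 + 2*D)*(-108 + D) = (-108 + D)*(-38 + 2*D))
(-5914 + m(-95))*(Q(-195, -85) + g) = (-5914 + (4104 - 254*(-95) + 2*(-95)²))*(-195 - 23847) = (-5914 + (4104 + 24130 + 2*9025))*(-24042) = (-5914 + (4104 + 24130 + 18050))*(-24042) = (-5914 + 46284)*(-24042) = 40370*(-24042) = -970575540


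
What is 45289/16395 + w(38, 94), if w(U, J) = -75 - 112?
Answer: -3020576/16395 ≈ -184.24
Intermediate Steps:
w(U, J) = -187
45289/16395 + w(38, 94) = 45289/16395 - 187 = -3020576/16395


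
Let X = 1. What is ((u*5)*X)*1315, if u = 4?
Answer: 26300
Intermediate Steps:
((u*5)*X)*1315 = ((4*5)*1)*1315 = (20*1)*1315 = 20*1315 = 26300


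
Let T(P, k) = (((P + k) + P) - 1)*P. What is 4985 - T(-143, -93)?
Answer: -49355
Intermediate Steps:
T(P, k) = P*(-1 + k + 2*P) (T(P, k) = ((k + 2*P) - 1)*P = (-1 + k + 2*P)*P = P*(-1 + k + 2*P))
4985 - T(-143, -93) = 4985 - (-143)*(-1 - 93 + 2*(-143)) = 4985 - (-143)*(-1 - 93 - 286) = 4985 - (-143)*(-380) = 4985 - 1*54340 = 4985 - 54340 = -49355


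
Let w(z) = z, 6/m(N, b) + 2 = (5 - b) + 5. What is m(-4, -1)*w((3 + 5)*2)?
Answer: 32/3 ≈ 10.667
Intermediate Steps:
m(N, b) = 6/(8 - b) (m(N, b) = 6/(-2 + ((5 - b) + 5)) = 6/(-2 + (10 - b)) = 6/(8 - b))
m(-4, -1)*w((3 + 5)*2) = (-6/(-8 - 1))*((3 + 5)*2) = (-6/(-9))*(8*2) = -6*(-1/9)*16 = (2/3)*16 = 32/3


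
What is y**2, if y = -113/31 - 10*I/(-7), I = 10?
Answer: 5331481/47089 ≈ 113.22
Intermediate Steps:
y = 2309/217 (y = -113/31 - 10*10/(-7) = -113*1/31 - 100*(-1/7) = -113/31 + 100/7 = 2309/217 ≈ 10.641)
y**2 = (2309/217)**2 = 5331481/47089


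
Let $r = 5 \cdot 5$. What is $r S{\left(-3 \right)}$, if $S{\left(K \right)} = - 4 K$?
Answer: $300$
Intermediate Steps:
$r = 25$
$r S{\left(-3 \right)} = 25 \left(\left(-4\right) \left(-3\right)\right) = 25 \cdot 12 = 300$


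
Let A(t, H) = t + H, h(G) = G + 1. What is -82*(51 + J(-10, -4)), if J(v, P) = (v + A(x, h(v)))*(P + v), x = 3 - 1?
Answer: -23698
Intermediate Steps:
h(G) = 1 + G
x = 2
A(t, H) = H + t
J(v, P) = (3 + 2*v)*(P + v) (J(v, P) = (v + ((1 + v) + 2))*(P + v) = (v + (3 + v))*(P + v) = (3 + 2*v)*(P + v))
-82*(51 + J(-10, -4)) = -82*(51 + ((-10)**2 - 4*(-10) - 4*(3 - 10) - 10*(3 - 10))) = -82*(51 + (100 + 40 - 4*(-7) - 10*(-7))) = -82*(51 + (100 + 40 + 28 + 70)) = -82*(51 + 238) = -82*289 = -23698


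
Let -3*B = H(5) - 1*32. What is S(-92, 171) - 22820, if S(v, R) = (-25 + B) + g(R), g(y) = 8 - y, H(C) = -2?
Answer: -68990/3 ≈ -22997.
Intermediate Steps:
B = 34/3 (B = -(-2 - 1*32)/3 = -(-2 - 32)/3 = -⅓*(-34) = 34/3 ≈ 11.333)
S(v, R) = -17/3 - R (S(v, R) = (-25 + 34/3) + (8 - R) = -41/3 + (8 - R) = -17/3 - R)
S(-92, 171) - 22820 = (-17/3 - 1*171) - 22820 = (-17/3 - 171) - 22820 = -530/3 - 22820 = -68990/3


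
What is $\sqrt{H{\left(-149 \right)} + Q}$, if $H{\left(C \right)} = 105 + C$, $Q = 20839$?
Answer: $\sqrt{20795} \approx 144.2$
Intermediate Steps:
$\sqrt{H{\left(-149 \right)} + Q} = \sqrt{\left(105 - 149\right) + 20839} = \sqrt{-44 + 20839} = \sqrt{20795}$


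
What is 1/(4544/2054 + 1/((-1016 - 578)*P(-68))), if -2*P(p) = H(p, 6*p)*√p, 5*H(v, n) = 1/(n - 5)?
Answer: 100786955404928/227465433006633 - 3471756523690*I*√17/227465433006633 ≈ 0.44309 - 0.06293*I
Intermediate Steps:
H(v, n) = 1/(5*(-5 + n)) (H(v, n) = 1/(5*(n - 5)) = 1/(5*(-5 + n)))
P(p) = -√p/(10*(-5 + 6*p)) (P(p) = -1/(5*(-5 + 6*p))*√p/2 = -√p/(10*(-5 + 6*p)))
1/(4544/2054 + 1/((-1016 - 578)*P(-68))) = 1/(4544/2054 + 1/((-1016 - 578)*((-√(-68)/(-50 + 60*(-68)))))) = 1/(4544*(1/2054) + 1/((-1594)*((-2*I*√17/(-50 - 4080))))) = 1/(2272/1027 - (-2065*I*√17/17)/1594) = 1/(2272/1027 - (-2065)*I*√17/27098) = 1/(2272/1027 + 2065*I*√17/27098)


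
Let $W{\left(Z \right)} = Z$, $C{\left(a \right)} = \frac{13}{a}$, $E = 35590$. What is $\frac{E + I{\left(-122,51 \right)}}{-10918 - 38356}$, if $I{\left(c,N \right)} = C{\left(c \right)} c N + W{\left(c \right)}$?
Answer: $- \frac{36131}{49274} \approx -0.73327$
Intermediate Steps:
$I{\left(c,N \right)} = c + 13 N$ ($I{\left(c,N \right)} = \frac{13}{c} c N + c = 13 N + c = c + 13 N$)
$\frac{E + I{\left(-122,51 \right)}}{-10918 - 38356} = \frac{35590 + \left(-122 + 13 \cdot 51\right)}{-10918 - 38356} = \frac{35590 + \left(-122 + 663\right)}{-10918 - 38356} = \frac{35590 + 541}{-49274} = 36131 \left(- \frac{1}{49274}\right) = - \frac{36131}{49274}$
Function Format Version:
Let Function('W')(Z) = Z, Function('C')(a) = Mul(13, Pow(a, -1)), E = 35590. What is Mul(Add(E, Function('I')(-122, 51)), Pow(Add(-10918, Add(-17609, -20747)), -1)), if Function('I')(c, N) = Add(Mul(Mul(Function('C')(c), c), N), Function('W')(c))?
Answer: Rational(-36131, 49274) ≈ -0.73327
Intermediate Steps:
Function('I')(c, N) = Add(c, Mul(13, N)) (Function('I')(c, N) = Add(Mul(Mul(Mul(13, Pow(c, -1)), c), N), c) = Add(Mul(13, N), c) = Add(c, Mul(13, N)))
Mul(Add(E, Function('I')(-122, 51)), Pow(Add(-10918, Add(-17609, -20747)), -1)) = Mul(Add(35590, Add(-122, Mul(13, 51))), Pow(Add(-10918, Add(-17609, -20747)), -1)) = Mul(Add(35590, Add(-122, 663)), Pow(Add(-10918, -38356), -1)) = Mul(Add(35590, 541), Pow(-49274, -1)) = Mul(36131, Rational(-1, 49274)) = Rational(-36131, 49274)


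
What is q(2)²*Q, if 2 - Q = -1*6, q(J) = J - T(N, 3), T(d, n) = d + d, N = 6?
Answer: 800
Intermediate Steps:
T(d, n) = 2*d
q(J) = -12 + J (q(J) = J - 2*6 = J - 1*12 = J - 12 = -12 + J)
Q = 8 (Q = 2 - (-1)*6 = 2 - 1*(-6) = 2 + 6 = 8)
q(2)²*Q = (-12 + 2)²*8 = (-10)²*8 = 100*8 = 800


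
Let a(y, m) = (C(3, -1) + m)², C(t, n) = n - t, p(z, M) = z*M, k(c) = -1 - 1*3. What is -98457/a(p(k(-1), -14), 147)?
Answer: -98457/20449 ≈ -4.8148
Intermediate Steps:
k(c) = -4 (k(c) = -1 - 3 = -4)
p(z, M) = M*z
a(y, m) = (-4 + m)² (a(y, m) = ((-1 - 1*3) + m)² = ((-1 - 3) + m)² = (-4 + m)²)
-98457/a(p(k(-1), -14), 147) = -98457/(-4 + 147)² = -98457/(143²) = -98457/20449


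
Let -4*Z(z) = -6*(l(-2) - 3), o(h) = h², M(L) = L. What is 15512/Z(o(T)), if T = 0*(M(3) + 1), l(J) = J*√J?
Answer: -31024/17 + 62048*I*√2/51 ≈ -1824.9 + 1720.6*I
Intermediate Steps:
l(J) = J^(3/2)
T = 0 (T = 0*(3 + 1) = 0*4 = 0)
Z(z) = -9/2 - 3*I*√2 (Z(z) = -(-3)*((-2)^(3/2) - 3)/2 = -(-3)*(-2*I*√2 - 3)/2 = -(-3)*(-3 - 2*I*√2)/2 = -(18 + 12*I*√2)/4 = -9/2 - 3*I*√2)
15512/Z(o(T)) = 15512/(-9/2 - 3*I*√2)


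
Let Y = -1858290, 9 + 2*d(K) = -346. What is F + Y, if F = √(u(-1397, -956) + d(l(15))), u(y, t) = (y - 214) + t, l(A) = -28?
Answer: -1858290 + I*√10978/2 ≈ -1.8583e+6 + 52.388*I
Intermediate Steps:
d(K) = -355/2 (d(K) = -9/2 + (½)*(-346) = -9/2 - 173 = -355/2)
u(y, t) = -214 + t + y (u(y, t) = (-214 + y) + t = -214 + t + y)
F = I*√10978/2 (F = √((-214 - 956 - 1397) - 355/2) = √(-2567 - 355/2) = √(-5489/2) = I*√10978/2 ≈ 52.388*I)
F + Y = I*√10978/2 - 1858290 = -1858290 + I*√10978/2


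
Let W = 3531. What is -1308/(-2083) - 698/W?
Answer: 3164614/7355073 ≈ 0.43026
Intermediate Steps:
-1308/(-2083) - 698/W = -1308/(-2083) - 698/3531 = -1308*(-1/2083) - 698*1/3531 = 1308/2083 - 698/3531 = 3164614/7355073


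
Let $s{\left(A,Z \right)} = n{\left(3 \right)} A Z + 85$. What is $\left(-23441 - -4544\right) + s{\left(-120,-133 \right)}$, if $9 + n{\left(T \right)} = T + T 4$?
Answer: $76948$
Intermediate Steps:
$n{\left(T \right)} = -9 + 5 T$ ($n{\left(T \right)} = -9 + \left(T + T 4\right) = -9 + \left(T + 4 T\right) = -9 + 5 T$)
$s{\left(A,Z \right)} = 85 + 6 A Z$ ($s{\left(A,Z \right)} = \left(-9 + 5 \cdot 3\right) A Z + 85 = \left(-9 + 15\right) A Z + 85 = 6 A Z + 85 = 85 + 6 A Z$)
$\left(-23441 - -4544\right) + s{\left(-120,-133 \right)} = \left(-23441 - -4544\right) + \left(85 + 6 \left(-120\right) \left(-133\right)\right) = \left(-23441 + 4544\right) + \left(85 + 95760\right) = -18897 + 95845 = 76948$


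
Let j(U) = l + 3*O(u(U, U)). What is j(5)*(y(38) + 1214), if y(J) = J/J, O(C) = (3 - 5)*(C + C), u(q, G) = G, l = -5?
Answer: -78975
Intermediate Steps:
O(C) = -4*C
y(J) = 1
j(U) = -5 - 12*U (j(U) = -5 + 3*(-4*U) = -5 - 12*U)
j(5)*(y(38) + 1214) = (-5 - 12*5)*(1 + 1214) = (-5 - 60)*1215 = -65*1215 = -78975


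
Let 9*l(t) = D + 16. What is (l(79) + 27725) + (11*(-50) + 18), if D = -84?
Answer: 244669/9 ≈ 27185.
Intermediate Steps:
l(t) = -68/9 (l(t) = (-84 + 16)/9 = (1/9)*(-68) = -68/9)
(l(79) + 27725) + (11*(-50) + 18) = (-68/9 + 27725) + (11*(-50) + 18) = 249457/9 + (-550 + 18) = 249457/9 - 532 = 244669/9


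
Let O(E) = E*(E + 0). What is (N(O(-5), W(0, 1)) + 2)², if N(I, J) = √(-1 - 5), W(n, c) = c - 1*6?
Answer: (2 + I*√6)² ≈ -2.0 + 9.798*I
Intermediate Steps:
W(n, c) = -6 + c (W(n, c) = c - 6 = -6 + c)
O(E) = E² (O(E) = E*E = E²)
N(I, J) = I*√6 (N(I, J) = √(-6) = I*√6)
(N(O(-5), W(0, 1)) + 2)² = (I*√6 + 2)² = (2 + I*√6)²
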